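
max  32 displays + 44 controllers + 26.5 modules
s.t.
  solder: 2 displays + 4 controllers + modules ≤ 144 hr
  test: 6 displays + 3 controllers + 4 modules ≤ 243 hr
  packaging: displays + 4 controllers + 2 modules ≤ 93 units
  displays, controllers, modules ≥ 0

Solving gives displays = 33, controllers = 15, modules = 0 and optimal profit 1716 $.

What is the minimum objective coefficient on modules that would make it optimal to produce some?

At the optimum: solder uses 126 of 144 (slack = 18); test uses 243 of 243 (binding); packaging uses 93 of 93 (binding).
By complementary slackness, y = 0 for the non-binding constraint.
Dual feasibility on the basic columns requires 6·y_test + 1·y_packaging = 32, 3·y_test + 4·y_packaging = 44.
→ y_test = 4 and y_packaging = 8.
modules enters the basis when its profit ≥ yᵀa₃ = 4·4 + 8·2 = 32.

32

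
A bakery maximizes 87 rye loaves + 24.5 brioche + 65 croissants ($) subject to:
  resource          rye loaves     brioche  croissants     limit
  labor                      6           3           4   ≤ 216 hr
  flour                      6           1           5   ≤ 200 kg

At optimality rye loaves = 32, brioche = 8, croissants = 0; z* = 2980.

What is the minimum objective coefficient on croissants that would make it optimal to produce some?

67.5

At the optimum: labor uses 216 of 216 (binding); flour uses 200 of 200 (binding).
Dual feasibility on the basic columns requires 6·y_labor + 6·y_flour = 87, 3·y_labor + 1·y_flour = 24.5.
→ y_labor = 5 and y_flour = 9.5.
croissants enters the basis when its profit ≥ yᵀa₃ = 5·4 + 9.5·5 = 67.5.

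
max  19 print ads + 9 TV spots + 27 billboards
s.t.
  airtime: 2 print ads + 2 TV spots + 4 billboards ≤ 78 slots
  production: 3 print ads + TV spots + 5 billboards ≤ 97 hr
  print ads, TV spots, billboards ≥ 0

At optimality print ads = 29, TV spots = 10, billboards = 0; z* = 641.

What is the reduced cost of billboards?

-6

Check each constraint at x*: airtime 78/78 (tight); production 97/97 (tight).
Dual feasibility on the basic columns requires 2·y_airtime + 3·y_production = 19, 2·y_airtime + 1·y_production = 9.
This yields shadow prices y_airtime = 2, y_production = 5.
Reduced cost of billboards: c₃ − yᵀa₃ = 27 − (2·4 + 5·5) = 27 − 33 = -6.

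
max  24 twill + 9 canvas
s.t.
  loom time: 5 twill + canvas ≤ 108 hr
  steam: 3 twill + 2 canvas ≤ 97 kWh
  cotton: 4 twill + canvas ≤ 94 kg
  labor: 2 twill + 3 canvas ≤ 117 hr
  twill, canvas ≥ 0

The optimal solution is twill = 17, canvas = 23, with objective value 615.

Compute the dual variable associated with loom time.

Binding: loom time and steam. Non-binding: cotton (3 unused), labor (14 unused).
Since cotton, labor are not tight, their duals are 0.
The binding rows give the dual system: 5·y_loom time + 3·y_steam = 24 and 1·y_loom time + 2·y_steam = 9.
→ y_loom time = 3 and y_steam = 3.
Shadow price of loom time = 3.

3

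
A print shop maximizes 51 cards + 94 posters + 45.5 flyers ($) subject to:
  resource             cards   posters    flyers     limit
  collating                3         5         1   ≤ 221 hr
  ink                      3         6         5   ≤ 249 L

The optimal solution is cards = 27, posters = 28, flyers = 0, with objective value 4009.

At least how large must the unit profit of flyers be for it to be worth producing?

53

Both collating and ink are binding at x*.
Dual feasibility on the basic columns requires 3·y_collating + 3·y_ink = 51, 5·y_collating + 6·y_ink = 94.
Solving: y_collating = 8, y_ink = 9.
flyers enters the basis when its profit ≥ yᵀa₃ = 8·1 + 9·5 = 53.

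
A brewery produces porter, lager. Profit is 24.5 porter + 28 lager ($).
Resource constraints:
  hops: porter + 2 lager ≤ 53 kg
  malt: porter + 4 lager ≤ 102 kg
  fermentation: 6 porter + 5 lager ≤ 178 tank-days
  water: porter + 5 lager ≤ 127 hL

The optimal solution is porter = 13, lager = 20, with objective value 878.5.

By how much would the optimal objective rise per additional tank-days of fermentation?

Binding: hops and fermentation. Non-binding: malt (9 unused), water (14 unused).
By complementary slackness, y = 0 for the non-binding constraints.
Dual feasibility on the basic columns requires 1·y_hops + 6·y_fermentation = 24.5, 2·y_hops + 5·y_fermentation = 28.
→ y_hops = 6.5 and y_fermentation = 3.
Shadow price of fermentation = 3.

3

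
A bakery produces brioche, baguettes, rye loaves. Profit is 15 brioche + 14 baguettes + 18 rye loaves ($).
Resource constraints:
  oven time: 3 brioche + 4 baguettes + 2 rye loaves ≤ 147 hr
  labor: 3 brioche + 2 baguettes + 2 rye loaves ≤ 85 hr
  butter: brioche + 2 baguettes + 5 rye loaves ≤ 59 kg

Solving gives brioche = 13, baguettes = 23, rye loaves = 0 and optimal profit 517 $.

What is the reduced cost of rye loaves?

-5

At the optimum: oven time uses 131 of 147 (slack = 16); labor uses 85 of 85 (binding); butter uses 59 of 59 (binding).
By complementary slackness, y = 0 for the non-binding constraint.
From A_Bᵀ y = c: 3·y_labor + 1·y_butter = 15; 2·y_labor + 2·y_butter = 14.
→ y_labor = 4 and y_butter = 3.
Reduced cost of rye loaves: c₃ − yᵀa₃ = 18 − (4·2 + 3·5) = 18 − 23 = -5.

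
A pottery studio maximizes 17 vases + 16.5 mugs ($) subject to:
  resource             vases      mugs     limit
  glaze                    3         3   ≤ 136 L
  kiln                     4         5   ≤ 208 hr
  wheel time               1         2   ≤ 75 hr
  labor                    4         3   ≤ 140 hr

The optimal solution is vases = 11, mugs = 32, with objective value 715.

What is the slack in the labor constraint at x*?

0

labor used = 4·11 + 3·32 = 140; slack = 140 − 140 = 0.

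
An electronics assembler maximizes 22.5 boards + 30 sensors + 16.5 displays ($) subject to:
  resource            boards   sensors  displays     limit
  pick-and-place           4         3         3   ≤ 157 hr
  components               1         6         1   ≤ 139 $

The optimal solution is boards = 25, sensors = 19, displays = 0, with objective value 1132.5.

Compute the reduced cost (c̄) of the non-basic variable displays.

Check each constraint at x*: pick-and-place 157/157 (tight); components 139/139 (tight).
From A_Bᵀ y = c: 4·y_pick-and-place + 1·y_components = 22.5; 3·y_pick-and-place + 6·y_components = 30.
This yields shadow prices y_pick-and-place = 5, y_components = 2.5.
Reduced cost of displays: c₃ − yᵀa₃ = 16.5 − (5·3 + 2.5·1) = 16.5 − 17.5 = -1.

-1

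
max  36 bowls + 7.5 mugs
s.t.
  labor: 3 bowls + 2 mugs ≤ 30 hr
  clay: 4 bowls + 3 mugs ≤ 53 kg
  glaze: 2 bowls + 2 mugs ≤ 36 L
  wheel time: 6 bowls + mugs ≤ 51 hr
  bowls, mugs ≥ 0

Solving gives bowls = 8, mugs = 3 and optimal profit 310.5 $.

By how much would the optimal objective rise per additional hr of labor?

1

Check each constraint at x*: labor 30/30 (tight); clay 41/53 (slack 12); glaze 22/36 (slack 14); wheel time 51/51 (tight).
By complementary slackness, y = 0 for the non-binding constraints.
From A_Bᵀ y = c: 3·y_labor + 6·y_wheel time = 36; 2·y_labor + 1·y_wheel time = 7.5.
This yields shadow prices y_labor = 1, y_wheel time = 5.5.
Shadow price of labor = 1.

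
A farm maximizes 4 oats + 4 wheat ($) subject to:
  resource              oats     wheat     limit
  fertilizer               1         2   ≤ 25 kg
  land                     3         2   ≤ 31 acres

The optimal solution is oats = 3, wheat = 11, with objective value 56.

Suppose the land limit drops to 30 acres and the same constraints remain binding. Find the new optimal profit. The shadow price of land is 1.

55

Δb = -1, so new z* = 56 + (1)·(-1) = 56 − 1 = 55.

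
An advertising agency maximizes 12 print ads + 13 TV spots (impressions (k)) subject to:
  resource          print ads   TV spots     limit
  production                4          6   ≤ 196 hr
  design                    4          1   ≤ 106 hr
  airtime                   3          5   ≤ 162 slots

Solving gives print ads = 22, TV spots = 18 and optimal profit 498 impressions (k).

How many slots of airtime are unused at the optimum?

6

airtime used = 3·22 + 5·18 = 156; slack = 162 − 156 = 6.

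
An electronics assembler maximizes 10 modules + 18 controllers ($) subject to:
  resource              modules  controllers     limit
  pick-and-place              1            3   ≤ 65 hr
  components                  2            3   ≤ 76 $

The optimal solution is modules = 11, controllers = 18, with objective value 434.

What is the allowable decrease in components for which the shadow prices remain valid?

Binding constraints: pick-and-place, components. The basis is B = [[1,3],[2,3]] with det -3.
Per unit decrease in components, x* moves by d = (-1, 0.3333).
The basis stays optimal until modules reaches 0; allowable decrease = 11 $.

11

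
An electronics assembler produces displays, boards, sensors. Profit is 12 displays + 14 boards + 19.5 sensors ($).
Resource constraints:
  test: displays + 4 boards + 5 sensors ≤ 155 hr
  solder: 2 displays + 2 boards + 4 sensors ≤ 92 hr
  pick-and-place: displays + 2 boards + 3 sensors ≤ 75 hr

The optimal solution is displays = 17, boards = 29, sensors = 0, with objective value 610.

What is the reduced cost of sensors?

Binding: solder and pick-and-place. Non-binding: test (22 unused).
Slack constraints have shadow price 0 (complementary slackness).
The binding rows give the dual system: 2·y_solder + 1·y_pick-and-place = 12 and 2·y_solder + 2·y_pick-and-place = 14.
This yields shadow prices y_solder = 5, y_pick-and-place = 2.
Reduced cost of sensors: c₃ − yᵀa₃ = 19.5 − (5·4 + 2·3) = 19.5 − 26 = -6.5.

-6.5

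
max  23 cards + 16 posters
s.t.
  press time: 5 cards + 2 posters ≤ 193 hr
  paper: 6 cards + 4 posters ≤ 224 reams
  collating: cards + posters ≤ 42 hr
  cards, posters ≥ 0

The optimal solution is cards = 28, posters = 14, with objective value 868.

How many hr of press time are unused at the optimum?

press time used = 5·28 + 2·14 = 168; slack = 193 − 168 = 25.

25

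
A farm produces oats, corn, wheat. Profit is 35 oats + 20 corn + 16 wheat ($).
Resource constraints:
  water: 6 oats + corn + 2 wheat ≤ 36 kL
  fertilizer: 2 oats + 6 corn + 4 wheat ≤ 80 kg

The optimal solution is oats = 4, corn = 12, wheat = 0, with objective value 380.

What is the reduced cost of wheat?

At the optimum: water uses 36 of 36 (binding); fertilizer uses 80 of 80 (binding).
From A_Bᵀ y = c: 6·y_water + 2·y_fertilizer = 35; 1·y_water + 6·y_fertilizer = 20.
→ y_water = 5 and y_fertilizer = 2.5.
Reduced cost of wheat: c₃ − yᵀa₃ = 16 − (5·2 + 2.5·4) = 16 − 20 = -4.

-4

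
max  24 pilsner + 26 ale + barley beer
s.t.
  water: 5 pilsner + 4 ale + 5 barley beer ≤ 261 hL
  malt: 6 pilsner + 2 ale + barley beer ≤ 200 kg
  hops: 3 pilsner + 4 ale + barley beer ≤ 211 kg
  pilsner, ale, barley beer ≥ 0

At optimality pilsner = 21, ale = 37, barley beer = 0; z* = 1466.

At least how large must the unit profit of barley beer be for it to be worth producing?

Check each constraint at x*: water 253/261 (slack 8); malt 200/200 (tight); hops 211/211 (tight).
Slack constraints have shadow price 0 (complementary slackness).
From A_Bᵀ y = c: 6·y_malt + 3·y_hops = 24; 2·y_malt + 4·y_hops = 26.
→ y_malt = 1 and y_hops = 6.
barley beer enters the basis when its profit ≥ yᵀa₃ = 1·1 + 6·1 = 7.

7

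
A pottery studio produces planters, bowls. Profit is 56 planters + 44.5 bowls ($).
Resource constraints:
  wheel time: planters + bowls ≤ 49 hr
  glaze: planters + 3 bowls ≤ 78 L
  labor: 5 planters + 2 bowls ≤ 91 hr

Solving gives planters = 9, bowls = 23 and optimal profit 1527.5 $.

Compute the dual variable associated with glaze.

8.5

At the optimum: wheel time uses 32 of 49 (slack = 17); glaze uses 78 of 78 (binding); labor uses 91 of 91 (binding).
Slack constraints have shadow price 0 (complementary slackness).
From A_Bᵀ y = c: 1·y_glaze + 5·y_labor = 56; 3·y_glaze + 2·y_labor = 44.5.
Solving: y_glaze = 8.5, y_labor = 9.5.
Shadow price of glaze = 8.5.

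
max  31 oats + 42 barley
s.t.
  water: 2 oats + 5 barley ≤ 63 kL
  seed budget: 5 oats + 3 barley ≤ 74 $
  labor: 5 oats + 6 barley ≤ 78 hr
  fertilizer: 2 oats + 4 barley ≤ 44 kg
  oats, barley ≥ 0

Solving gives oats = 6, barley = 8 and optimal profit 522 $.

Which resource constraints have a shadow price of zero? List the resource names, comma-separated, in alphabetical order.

water: 52/63 (slack 11)
seed budget: 54/74 (slack 20)
labor: 78/78 (binding)
fertilizer: 44/44 (binding)
By complementary slackness, a constraint with positive slack has shadow price 0 → seed budget, water.

seed budget, water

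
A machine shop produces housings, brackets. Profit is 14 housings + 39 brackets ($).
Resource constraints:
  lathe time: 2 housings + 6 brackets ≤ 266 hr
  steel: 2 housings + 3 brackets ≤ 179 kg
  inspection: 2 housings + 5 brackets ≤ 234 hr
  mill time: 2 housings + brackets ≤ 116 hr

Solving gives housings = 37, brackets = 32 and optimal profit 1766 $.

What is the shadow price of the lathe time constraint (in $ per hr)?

4

At the optimum: lathe time uses 266 of 266 (binding); steel uses 170 of 179 (slack = 9); inspection uses 234 of 234 (binding); mill time uses 106 of 116 (slack = 10).
Slack constraints have shadow price 0 (complementary slackness).
Dual feasibility on the basic columns requires 2·y_lathe time + 2·y_inspection = 14, 6·y_lathe time + 5·y_inspection = 39.
This yields shadow prices y_lathe time = 4, y_inspection = 3.
Shadow price of lathe time = 4.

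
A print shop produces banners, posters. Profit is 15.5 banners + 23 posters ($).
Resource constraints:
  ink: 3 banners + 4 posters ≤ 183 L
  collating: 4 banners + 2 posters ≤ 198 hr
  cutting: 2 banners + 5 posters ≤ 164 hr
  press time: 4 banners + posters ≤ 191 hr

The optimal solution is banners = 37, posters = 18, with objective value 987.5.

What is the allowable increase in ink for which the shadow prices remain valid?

6.125

Binding constraints: ink, cutting. The basis is B = [[3,4],[2,5]] with det 7.
Per unit increase in ink, x* moves by d = (0.7143, -0.2857).
The basis stays optimal until collating becomes binding; allowable increase = 6.125 L.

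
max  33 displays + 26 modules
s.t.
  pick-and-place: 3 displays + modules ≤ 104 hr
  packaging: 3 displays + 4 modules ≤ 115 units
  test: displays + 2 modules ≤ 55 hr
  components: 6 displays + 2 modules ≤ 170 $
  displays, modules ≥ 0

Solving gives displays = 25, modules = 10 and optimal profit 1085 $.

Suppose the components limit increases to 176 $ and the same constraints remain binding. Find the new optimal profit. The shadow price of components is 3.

Δb = 6, so new z* = 1085 + (3)·(6) = 1085 + 18 = 1103.

1103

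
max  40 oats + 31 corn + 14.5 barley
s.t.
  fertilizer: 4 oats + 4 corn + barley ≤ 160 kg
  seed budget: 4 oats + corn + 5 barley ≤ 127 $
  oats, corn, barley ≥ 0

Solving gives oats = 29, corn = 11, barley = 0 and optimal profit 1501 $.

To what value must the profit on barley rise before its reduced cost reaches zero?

Both fertilizer and seed budget are binding at x*.
Dual feasibility on the basic columns requires 4·y_fertilizer + 4·y_seed budget = 40, 4·y_fertilizer + 1·y_seed budget = 31.
Solving: y_fertilizer = 7, y_seed budget = 3.
barley enters the basis when its profit ≥ yᵀa₃ = 7·1 + 3·5 = 22.

22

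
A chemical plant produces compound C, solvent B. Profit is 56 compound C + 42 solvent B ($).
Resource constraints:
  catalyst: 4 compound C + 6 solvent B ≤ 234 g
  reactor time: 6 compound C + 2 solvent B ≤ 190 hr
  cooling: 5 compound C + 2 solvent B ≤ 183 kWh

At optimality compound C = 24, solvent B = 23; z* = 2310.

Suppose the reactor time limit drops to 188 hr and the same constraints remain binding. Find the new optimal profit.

Binding: catalyst and reactor time. Non-binding: cooling (17 unused).
Slack constraints have shadow price 0 (complementary slackness).
The binding rows give the dual system: 4·y_catalyst + 6·y_reactor time = 56 and 6·y_catalyst + 2·y_reactor time = 42.
This yields shadow prices y_catalyst = 5, y_reactor time = 6.
Δz = y_reactor time·Δb = 6 × (-2) = -12, so new z* = 2310 − 12 = 2298.

2298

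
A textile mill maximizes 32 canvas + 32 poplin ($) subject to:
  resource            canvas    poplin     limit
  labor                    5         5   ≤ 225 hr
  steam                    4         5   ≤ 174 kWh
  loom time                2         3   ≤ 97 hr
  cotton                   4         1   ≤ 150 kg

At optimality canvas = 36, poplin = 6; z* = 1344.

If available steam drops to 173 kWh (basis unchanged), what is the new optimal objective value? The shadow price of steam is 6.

Δb = -1, so new z* = 1344 + (6)·(-1) = 1344 − 6 = 1338.

1338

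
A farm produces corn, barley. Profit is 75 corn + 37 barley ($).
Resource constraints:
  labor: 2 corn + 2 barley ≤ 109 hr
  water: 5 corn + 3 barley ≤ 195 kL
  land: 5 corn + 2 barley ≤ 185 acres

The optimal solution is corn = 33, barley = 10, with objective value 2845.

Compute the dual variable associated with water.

Binding: water and land. Non-binding: labor (23 unused).
By complementary slackness, y = 0 for the non-binding constraint.
The binding rows give the dual system: 5·y_water + 5·y_land = 75 and 3·y_water + 2·y_land = 37.
Solving: y_water = 7, y_land = 8.
Shadow price of water = 7.

7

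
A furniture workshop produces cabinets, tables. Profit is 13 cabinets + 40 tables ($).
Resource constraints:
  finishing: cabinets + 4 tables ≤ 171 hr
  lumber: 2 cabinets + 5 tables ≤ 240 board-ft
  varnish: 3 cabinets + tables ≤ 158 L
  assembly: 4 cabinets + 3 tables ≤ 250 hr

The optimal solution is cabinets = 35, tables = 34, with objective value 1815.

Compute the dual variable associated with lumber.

Binding: finishing and lumber. Non-binding: varnish (19 unused), assembly (8 unused).
Slack constraints have shadow price 0 (complementary slackness).
The binding rows give the dual system: 1·y_finishing + 2·y_lumber = 13 and 4·y_finishing + 5·y_lumber = 40.
This yields shadow prices y_finishing = 5, y_lumber = 4.
Shadow price of lumber = 4.

4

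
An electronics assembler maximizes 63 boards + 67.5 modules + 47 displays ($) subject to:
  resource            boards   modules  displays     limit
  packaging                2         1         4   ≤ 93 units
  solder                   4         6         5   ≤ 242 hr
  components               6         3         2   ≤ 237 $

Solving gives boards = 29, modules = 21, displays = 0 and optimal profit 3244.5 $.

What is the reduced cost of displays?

-7

Binding: solder and components. Non-binding: packaging (14 unused).
Since packaging is not tight, its dual is 0.
The binding rows give the dual system: 4·y_solder + 6·y_components = 63 and 6·y_solder + 3·y_components = 67.5.
This yields shadow prices y_solder = 9, y_components = 4.5.
Reduced cost of displays: c₃ − yᵀa₃ = 47 − (9·5 + 4.5·2) = 47 − 54 = -7.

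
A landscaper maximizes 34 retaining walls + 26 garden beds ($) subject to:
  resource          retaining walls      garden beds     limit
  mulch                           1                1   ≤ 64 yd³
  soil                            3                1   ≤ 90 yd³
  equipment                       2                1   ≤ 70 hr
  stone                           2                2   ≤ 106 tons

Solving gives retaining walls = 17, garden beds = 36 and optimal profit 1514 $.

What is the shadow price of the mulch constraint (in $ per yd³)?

Binding: equipment and stone. Non-binding: mulch (11 unused), soil (3 unused).
By complementary slackness, y = 0 for the non-binding constraints.
The binding rows give the dual system: 2·y_equipment + 2·y_stone = 34 and 1·y_equipment + 2·y_stone = 26.
→ y_equipment = 8 and y_stone = 9.
Shadow price of mulch = 0.

0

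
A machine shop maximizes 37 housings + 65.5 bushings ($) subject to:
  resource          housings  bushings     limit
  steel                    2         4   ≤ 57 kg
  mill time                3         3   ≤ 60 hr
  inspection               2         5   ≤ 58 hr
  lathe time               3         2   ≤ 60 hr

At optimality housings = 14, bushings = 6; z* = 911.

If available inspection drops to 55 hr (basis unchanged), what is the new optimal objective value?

Binding: mill time and inspection. Non-binding: steel (5 unused), lathe time (6 unused).
Slack constraints have shadow price 0 (complementary slackness).
From A_Bᵀ y = c: 3·y_mill time + 2·y_inspection = 37; 3·y_mill time + 5·y_inspection = 65.5.
→ y_mill time = 6 and y_inspection = 9.5.
Δz = y_inspection·Δb = 9.5 × (-3) = -28.5, so new z* = 911 − 28.5 = 882.5.

882.5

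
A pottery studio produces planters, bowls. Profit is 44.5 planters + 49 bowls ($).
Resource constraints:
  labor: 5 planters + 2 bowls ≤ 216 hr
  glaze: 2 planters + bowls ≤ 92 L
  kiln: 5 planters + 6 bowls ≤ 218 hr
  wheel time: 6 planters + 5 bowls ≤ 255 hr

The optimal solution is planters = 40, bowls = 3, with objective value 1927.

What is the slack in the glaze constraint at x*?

glaze used = 2·40 + 1·3 = 83; slack = 92 − 83 = 9.

9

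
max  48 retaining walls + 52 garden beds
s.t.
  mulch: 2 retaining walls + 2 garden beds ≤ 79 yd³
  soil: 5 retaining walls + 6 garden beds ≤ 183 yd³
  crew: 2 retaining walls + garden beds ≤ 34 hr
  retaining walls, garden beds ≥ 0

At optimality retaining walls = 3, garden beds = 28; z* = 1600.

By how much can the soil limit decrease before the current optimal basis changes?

98

Binding constraints: soil, crew. The basis is B = [[5,6],[2,1]] with det -7.
Per unit decrease in soil, x* moves by d = (0.1429, -0.2857).
The basis stays optimal until garden beds reaches 0; allowable decrease = 98 yd³.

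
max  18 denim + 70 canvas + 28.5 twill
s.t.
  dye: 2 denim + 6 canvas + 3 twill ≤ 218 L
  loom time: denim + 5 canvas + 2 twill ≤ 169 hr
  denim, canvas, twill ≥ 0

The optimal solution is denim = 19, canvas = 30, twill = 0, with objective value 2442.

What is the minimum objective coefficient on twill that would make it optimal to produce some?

Both dye and loom time are binding at x*.
Dual feasibility on the basic columns requires 2·y_dye + 1·y_loom time = 18, 6·y_dye + 5·y_loom time = 70.
This yields shadow prices y_dye = 5, y_loom time = 8.
twill enters the basis when its profit ≥ yᵀa₃ = 5·3 + 8·2 = 31.

31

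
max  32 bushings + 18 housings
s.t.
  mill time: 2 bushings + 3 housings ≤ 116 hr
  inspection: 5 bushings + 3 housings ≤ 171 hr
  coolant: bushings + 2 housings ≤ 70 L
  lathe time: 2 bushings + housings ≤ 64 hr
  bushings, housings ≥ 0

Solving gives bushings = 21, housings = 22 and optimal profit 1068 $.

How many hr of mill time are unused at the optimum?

mill time used = 2·21 + 3·22 = 108; slack = 116 − 108 = 8.

8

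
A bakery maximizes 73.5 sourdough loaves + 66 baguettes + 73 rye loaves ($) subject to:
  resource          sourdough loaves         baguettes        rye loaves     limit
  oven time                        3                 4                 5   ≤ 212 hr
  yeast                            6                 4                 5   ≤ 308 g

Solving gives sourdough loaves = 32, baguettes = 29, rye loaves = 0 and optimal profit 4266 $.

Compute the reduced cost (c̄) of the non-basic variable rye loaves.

-9.5

At the optimum: oven time uses 212 of 212 (binding); yeast uses 308 of 308 (binding).
From A_Bᵀ y = c: 3·y_oven time + 6·y_yeast = 73.5; 4·y_oven time + 4·y_yeast = 66.
Solving: y_oven time = 8.5, y_yeast = 8.
Reduced cost of rye loaves: c₃ − yᵀa₃ = 73 − (8.5·5 + 8·5) = 73 − 82.5 = -9.5.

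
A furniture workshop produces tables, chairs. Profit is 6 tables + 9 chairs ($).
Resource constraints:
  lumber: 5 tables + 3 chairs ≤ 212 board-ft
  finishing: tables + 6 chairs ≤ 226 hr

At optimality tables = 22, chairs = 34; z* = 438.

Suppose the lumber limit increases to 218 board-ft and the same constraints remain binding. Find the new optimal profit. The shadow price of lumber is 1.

444

Δb = 6, so new z* = 438 + (1)·(6) = 438 + 6 = 444.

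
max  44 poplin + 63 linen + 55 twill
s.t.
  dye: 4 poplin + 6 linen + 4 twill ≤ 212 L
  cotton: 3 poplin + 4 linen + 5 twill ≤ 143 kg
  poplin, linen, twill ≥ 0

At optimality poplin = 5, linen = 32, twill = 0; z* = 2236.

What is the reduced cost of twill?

-1

Check each constraint at x*: dye 212/212 (tight); cotton 143/143 (tight).
The binding rows give the dual system: 4·y_dye + 3·y_cotton = 44 and 6·y_dye + 4·y_cotton = 63.
Solving: y_dye = 6.5, y_cotton = 6.
Reduced cost of twill: c₃ − yᵀa₃ = 55 − (6.5·4 + 6·5) = 55 − 56 = -1.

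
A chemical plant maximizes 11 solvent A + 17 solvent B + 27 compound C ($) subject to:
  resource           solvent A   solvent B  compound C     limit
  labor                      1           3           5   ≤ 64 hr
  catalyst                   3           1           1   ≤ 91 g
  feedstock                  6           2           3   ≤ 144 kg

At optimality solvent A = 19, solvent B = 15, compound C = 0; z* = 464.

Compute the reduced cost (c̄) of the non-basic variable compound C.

-1

Binding: labor and feedstock. Non-binding: catalyst (19 unused).
By complementary slackness, y = 0 for the non-binding constraint.
The binding rows give the dual system: 1·y_labor + 6·y_feedstock = 11 and 3·y_labor + 2·y_feedstock = 17.
Solving: y_labor = 5, y_feedstock = 1.
Reduced cost of compound C: c₃ − yᵀa₃ = 27 − (5·5 + 1·3) = 27 − 28 = -1.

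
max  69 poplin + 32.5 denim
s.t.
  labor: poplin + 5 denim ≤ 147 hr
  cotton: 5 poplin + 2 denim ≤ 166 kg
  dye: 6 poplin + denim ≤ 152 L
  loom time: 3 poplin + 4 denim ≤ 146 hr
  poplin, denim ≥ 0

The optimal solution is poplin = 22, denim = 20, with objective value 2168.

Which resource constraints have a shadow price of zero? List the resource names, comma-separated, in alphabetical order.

labor: 122/147 (slack 25)
cotton: 150/166 (slack 16)
dye: 152/152 (binding)
loom time: 146/146 (binding)
By complementary slackness, a constraint with positive slack has shadow price 0 → cotton, labor.

cotton, labor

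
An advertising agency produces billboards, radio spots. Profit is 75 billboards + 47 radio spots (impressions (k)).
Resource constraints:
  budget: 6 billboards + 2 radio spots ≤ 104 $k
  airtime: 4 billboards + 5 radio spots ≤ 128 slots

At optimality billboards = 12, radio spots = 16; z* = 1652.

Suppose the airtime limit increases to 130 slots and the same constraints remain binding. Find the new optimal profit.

At the optimum: budget uses 104 of 104 (binding); airtime uses 128 of 128 (binding).
From A_Bᵀ y = c: 6·y_budget + 4·y_airtime = 75; 2·y_budget + 5·y_airtime = 47.
This yields shadow prices y_budget = 8.5, y_airtime = 6.
Δz = y_airtime·Δb = 6 × (2) = 12, so new z* = 1652 + 12 = 1664.

1664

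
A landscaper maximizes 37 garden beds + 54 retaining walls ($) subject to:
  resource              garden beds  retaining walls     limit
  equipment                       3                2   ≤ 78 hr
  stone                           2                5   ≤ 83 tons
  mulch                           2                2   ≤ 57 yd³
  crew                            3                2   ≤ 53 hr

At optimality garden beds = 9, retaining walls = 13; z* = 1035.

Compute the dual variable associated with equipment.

0

Check each constraint at x*: equipment 53/78 (slack 25); stone 83/83 (tight); mulch 44/57 (slack 13); crew 53/53 (tight).
Since equipment, mulch are not tight, their duals are 0.
Dual feasibility on the basic columns requires 2·y_stone + 3·y_crew = 37, 5·y_stone + 2·y_crew = 54.
Solving: y_stone = 8, y_crew = 7.
Shadow price of equipment = 0.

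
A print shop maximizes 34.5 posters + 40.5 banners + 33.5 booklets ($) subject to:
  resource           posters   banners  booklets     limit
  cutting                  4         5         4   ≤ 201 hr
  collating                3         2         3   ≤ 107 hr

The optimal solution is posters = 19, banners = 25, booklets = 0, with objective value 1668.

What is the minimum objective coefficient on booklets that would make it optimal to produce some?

34.5

Check each constraint at x*: cutting 201/201 (tight); collating 107/107 (tight).
The binding rows give the dual system: 4·y_cutting + 3·y_collating = 34.5 and 5·y_cutting + 2·y_collating = 40.5.
Solving: y_cutting = 7.5, y_collating = 1.5.
booklets enters the basis when its profit ≥ yᵀa₃ = 7.5·4 + 1.5·3 = 34.5.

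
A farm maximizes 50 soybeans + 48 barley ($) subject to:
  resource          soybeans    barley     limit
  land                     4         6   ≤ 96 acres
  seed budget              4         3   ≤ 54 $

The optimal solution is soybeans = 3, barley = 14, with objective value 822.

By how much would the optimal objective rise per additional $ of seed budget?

At the optimum: land uses 96 of 96 (binding); seed budget uses 54 of 54 (binding).
The binding rows give the dual system: 4·y_land + 4·y_seed budget = 50 and 6·y_land + 3·y_seed budget = 48.
Solving: y_land = 3.5, y_seed budget = 9.
Shadow price of seed budget = 9.

9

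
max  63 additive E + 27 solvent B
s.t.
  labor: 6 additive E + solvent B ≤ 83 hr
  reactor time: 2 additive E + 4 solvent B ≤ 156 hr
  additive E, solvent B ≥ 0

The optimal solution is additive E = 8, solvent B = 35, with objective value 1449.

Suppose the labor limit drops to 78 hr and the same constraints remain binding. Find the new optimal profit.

Both labor and reactor time are binding at x*.
Dual feasibility on the basic columns requires 6·y_labor + 2·y_reactor time = 63, 1·y_labor + 4·y_reactor time = 27.
→ y_labor = 9 and y_reactor time = 4.5.
Δz = y_labor·Δb = 9 × (-5) = -45, so new z* = 1449 − 45 = 1404.

1404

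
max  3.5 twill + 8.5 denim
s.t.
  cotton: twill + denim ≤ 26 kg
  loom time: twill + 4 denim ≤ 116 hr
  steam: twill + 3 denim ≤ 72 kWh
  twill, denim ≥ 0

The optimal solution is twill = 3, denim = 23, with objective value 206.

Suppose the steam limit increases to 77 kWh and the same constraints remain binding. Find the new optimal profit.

Check each constraint at x*: cotton 26/26 (tight); loom time 95/116 (slack 21); steam 72/72 (tight).
By complementary slackness, y = 0 for the non-binding constraint.
The binding rows give the dual system: 1·y_cotton + 1·y_steam = 3.5 and 1·y_cotton + 3·y_steam = 8.5.
This yields shadow prices y_cotton = 1, y_steam = 2.5.
Δz = y_steam·Δb = 2.5 × (5) = 12.5, so new z* = 206 + 12.5 = 218.5.

218.5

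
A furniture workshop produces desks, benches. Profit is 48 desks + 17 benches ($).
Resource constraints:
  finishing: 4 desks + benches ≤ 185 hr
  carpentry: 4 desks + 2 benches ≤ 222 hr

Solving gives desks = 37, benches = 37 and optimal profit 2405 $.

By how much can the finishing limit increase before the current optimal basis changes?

Binding constraints: finishing, carpentry. The basis is B = [[4,1],[4,2]] with det 4.
Per unit increase in finishing, x* moves by d = (0.5, -1).
The basis stays optimal until benches reaches 0; allowable increase = 37 hr.

37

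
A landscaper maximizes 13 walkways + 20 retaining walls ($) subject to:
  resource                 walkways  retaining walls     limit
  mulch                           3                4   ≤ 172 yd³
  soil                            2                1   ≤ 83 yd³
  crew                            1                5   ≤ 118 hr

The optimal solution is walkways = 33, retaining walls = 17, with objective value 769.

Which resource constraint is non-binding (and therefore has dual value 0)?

mulch

mulch: 167/172 (slack 5)
soil: 83/83 (binding)
crew: 118/118 (binding)
By complementary slackness, a constraint with positive slack has shadow price 0 → mulch.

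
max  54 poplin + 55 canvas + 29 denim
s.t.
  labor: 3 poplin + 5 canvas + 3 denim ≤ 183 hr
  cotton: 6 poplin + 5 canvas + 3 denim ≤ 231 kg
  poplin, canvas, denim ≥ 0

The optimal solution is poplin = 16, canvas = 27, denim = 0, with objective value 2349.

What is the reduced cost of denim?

At the optimum: labor uses 183 of 183 (binding); cotton uses 231 of 231 (binding).
From A_Bᵀ y = c: 3·y_labor + 6·y_cotton = 54; 5·y_labor + 5·y_cotton = 55.
→ y_labor = 4 and y_cotton = 7.
Reduced cost of denim: c₃ − yᵀa₃ = 29 − (4·3 + 7·3) = 29 − 33 = -4.

-4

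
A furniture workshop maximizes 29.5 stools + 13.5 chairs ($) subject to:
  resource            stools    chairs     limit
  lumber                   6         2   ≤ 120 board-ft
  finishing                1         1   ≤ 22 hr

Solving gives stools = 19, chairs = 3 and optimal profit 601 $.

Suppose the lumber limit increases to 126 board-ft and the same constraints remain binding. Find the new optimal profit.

625

Both lumber and finishing are binding at x*.
From A_Bᵀ y = c: 6·y_lumber + 1·y_finishing = 29.5; 2·y_lumber + 1·y_finishing = 13.5.
Solving: y_lumber = 4, y_finishing = 5.5.
Δz = y_lumber·Δb = 4 × (6) = 24, so new z* = 601 + 24 = 625.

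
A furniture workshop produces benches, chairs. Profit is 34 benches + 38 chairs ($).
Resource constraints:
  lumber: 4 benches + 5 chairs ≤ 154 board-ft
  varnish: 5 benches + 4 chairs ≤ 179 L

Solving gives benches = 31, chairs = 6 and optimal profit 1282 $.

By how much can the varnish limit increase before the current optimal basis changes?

Binding constraints: lumber, varnish. The basis is B = [[4,5],[5,4]] with det -9.
Per unit increase in varnish, x* moves by d = (0.5556, -0.4444).
The basis stays optimal until chairs reaches 0; allowable increase = 13.5 L.

13.5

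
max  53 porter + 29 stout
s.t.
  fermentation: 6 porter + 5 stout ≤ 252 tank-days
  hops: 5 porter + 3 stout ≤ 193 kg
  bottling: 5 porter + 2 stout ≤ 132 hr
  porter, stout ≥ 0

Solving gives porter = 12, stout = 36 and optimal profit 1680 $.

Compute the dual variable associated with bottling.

Check each constraint at x*: fermentation 252/252 (tight); hops 168/193 (slack 25); bottling 132/132 (tight).
By complementary slackness, y = 0 for the non-binding constraint.
Dual feasibility on the basic columns requires 6·y_fermentation + 5·y_bottling = 53, 5·y_fermentation + 2·y_bottling = 29.
Solving: y_fermentation = 3, y_bottling = 7.
Shadow price of bottling = 7.

7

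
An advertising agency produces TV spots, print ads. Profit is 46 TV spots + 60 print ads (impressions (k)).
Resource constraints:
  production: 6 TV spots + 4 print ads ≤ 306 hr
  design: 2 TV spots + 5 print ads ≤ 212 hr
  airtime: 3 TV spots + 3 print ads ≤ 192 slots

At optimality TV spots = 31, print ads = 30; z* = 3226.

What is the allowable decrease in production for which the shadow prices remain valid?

136.4

Binding constraints: production, design. The basis is B = [[6,4],[2,5]] with det 22.
Per unit decrease in production, x* moves by d = (-0.2273, 0.0909).
The basis stays optimal until TV spots reaches 0; allowable decrease = 136.4 hr.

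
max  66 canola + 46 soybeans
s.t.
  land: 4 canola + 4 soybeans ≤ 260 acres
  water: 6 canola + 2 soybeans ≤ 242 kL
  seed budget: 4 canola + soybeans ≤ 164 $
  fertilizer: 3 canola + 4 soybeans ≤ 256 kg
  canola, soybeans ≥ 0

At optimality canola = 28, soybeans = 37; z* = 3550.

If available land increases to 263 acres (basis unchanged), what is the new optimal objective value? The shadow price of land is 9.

3577

Δb = 3, so new z* = 3550 + (9)·(3) = 3550 + 27 = 3577.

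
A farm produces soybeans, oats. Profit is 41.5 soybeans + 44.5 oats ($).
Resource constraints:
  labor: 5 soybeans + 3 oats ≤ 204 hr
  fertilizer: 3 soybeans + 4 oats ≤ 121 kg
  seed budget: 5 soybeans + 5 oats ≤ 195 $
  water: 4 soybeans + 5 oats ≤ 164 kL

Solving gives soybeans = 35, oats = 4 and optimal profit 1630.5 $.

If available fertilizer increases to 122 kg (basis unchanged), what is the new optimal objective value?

Check each constraint at x*: labor 187/204 (slack 17); fertilizer 121/121 (tight); seed budget 195/195 (tight); water 160/164 (slack 4).
By complementary slackness, y = 0 for the non-binding constraints.
Dual feasibility on the basic columns requires 3·y_fertilizer + 5·y_seed budget = 41.5, 4·y_fertilizer + 5·y_seed budget = 44.5.
Solving: y_fertilizer = 3, y_seed budget = 6.5.
Δz = y_fertilizer·Δb = 3 × (1) = 3, so new z* = 1630.5 + 3 = 1633.5.

1633.5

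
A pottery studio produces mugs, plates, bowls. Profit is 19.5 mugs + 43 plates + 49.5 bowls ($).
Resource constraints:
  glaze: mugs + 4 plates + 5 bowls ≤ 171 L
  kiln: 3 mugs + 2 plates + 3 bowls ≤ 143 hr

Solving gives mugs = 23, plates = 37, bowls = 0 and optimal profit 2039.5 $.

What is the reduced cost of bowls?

-6

Check each constraint at x*: glaze 171/171 (tight); kiln 143/143 (tight).
The binding rows give the dual system: 1·y_glaze + 3·y_kiln = 19.5 and 4·y_glaze + 2·y_kiln = 43.
Solving: y_glaze = 9, y_kiln = 3.5.
Reduced cost of bowls: c₃ − yᵀa₃ = 49.5 − (9·5 + 3.5·3) = 49.5 − 55.5 = -6.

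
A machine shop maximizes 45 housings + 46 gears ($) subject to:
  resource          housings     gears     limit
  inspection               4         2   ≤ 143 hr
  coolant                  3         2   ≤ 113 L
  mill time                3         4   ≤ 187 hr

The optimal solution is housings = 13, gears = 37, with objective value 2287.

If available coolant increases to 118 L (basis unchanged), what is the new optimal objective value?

2322

Check each constraint at x*: inspection 126/143 (slack 17); coolant 113/113 (tight); mill time 187/187 (tight).
Since inspection is not tight, its dual is 0.
The binding rows give the dual system: 3·y_coolant + 3·y_mill time = 45 and 2·y_coolant + 4·y_mill time = 46.
Solving: y_coolant = 7, y_mill time = 8.
Δz = y_coolant·Δb = 7 × (5) = 35, so new z* = 2287 + 35 = 2322.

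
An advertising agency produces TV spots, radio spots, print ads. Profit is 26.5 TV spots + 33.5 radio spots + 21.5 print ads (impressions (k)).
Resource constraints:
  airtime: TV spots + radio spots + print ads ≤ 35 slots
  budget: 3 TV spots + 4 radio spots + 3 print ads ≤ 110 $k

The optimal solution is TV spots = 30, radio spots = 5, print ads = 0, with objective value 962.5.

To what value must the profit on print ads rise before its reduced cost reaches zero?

At the optimum: airtime uses 35 of 35 (binding); budget uses 110 of 110 (binding).
The binding rows give the dual system: 1·y_airtime + 3·y_budget = 26.5 and 1·y_airtime + 4·y_budget = 33.5.
This yields shadow prices y_airtime = 5.5, y_budget = 7.
print ads enters the basis when its profit ≥ yᵀa₃ = 5.5·1 + 7·3 = 26.5.

26.5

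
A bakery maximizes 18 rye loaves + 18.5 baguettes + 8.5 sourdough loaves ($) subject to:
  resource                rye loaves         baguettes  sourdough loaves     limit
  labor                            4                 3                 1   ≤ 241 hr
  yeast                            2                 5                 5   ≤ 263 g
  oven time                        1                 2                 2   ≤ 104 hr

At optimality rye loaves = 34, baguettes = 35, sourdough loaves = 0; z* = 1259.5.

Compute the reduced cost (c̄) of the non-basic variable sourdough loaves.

-3

At the optimum: labor uses 241 of 241 (binding); yeast uses 243 of 263 (slack = 20); oven time uses 104 of 104 (binding).
By complementary slackness, y = 0 for the non-binding constraint.
From A_Bᵀ y = c: 4·y_labor + 1·y_oven time = 18; 3·y_labor + 2·y_oven time = 18.5.
This yields shadow prices y_labor = 3.5, y_oven time = 4.
Reduced cost of sourdough loaves: c₃ − yᵀa₃ = 8.5 − (3.5·1 + 4·2) = 8.5 − 11.5 = -3.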